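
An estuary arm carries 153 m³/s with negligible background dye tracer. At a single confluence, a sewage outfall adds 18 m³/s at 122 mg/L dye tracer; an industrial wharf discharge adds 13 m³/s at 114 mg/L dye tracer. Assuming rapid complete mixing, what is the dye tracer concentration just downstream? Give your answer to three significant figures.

20.0 mg/L

Conservation of mass: C = (153.0·0 + 18.00·122.0 + 13.00·114.0) / 184.0 = 3678/184.0 = 19.99 mg/L.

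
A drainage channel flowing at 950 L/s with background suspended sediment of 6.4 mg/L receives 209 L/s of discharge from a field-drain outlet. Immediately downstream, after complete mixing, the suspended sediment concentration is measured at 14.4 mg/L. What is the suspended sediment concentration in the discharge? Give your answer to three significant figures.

50.8 mg/L

Mass balance: 950.0·6.400 + 209.0·Cₑ = 1159·14.40
→ Cₑ = (1159·14.40 − 950.0·6.400) / 209.0 = 50.76 mg/L.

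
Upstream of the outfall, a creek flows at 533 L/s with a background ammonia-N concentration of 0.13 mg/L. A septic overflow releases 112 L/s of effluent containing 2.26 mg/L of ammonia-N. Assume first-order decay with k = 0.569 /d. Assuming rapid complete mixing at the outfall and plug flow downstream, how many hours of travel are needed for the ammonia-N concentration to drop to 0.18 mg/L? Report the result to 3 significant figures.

Mixed concentration C = ΣQC/ΣQ = (533.0·0.1300 + 112.0·2.260) / 645.0 = 322.4/645.0 = 0.4999 mg/L.
0.4999·exp(−k·t) = 0.18 → t = ln(0.4999/0.18)/k = 155100 s = 43.08 h.

43.1 h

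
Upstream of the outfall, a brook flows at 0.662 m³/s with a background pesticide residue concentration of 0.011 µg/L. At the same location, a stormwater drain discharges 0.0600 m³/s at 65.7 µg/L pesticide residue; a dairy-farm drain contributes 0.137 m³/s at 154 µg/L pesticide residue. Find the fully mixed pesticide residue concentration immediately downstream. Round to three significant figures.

29.2 µg/L

After mixing, C = (0.6620·0.01100 + 0.06000·65.70 + 0.1370·154.0) / 0.8590 = 25.05/0.8590 = 29.16 µg/L.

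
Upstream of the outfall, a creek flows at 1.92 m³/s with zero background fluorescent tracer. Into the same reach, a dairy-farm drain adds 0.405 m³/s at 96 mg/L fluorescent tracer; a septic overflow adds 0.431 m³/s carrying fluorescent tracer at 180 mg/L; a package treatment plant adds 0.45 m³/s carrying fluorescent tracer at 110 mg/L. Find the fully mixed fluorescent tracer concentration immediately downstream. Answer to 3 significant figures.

51.8 mg/L

Flow-weighted average: C = (1.920·0 + 0.4050·96.00 + 0.4310·180.0 + 0.4500·110.0) / 3.206 = 166.0/3.206 = 51.77 mg/L.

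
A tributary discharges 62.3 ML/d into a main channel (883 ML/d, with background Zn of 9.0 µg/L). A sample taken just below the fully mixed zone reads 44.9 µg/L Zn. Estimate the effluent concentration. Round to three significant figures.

Mass balance: 883.0·9.000 + 62.30·Cₑ = 945.3·44.90
→ Cₑ = (945.3·44.90 − 883.0·9.000) / 62.30 = 553.7 µg/L.

554 µg/L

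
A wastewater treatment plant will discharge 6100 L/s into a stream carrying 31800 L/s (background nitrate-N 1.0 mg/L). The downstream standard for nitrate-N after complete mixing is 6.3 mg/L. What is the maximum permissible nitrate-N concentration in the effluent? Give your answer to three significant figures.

At the limit, (Qr·Cr + Qe·Cₑ)/(Qr + Qe) = 6.3:
Cₑ = (37900·6.3 − 31800·1.000) / 6100 = 33.93 mg/L.

33.9 mg/L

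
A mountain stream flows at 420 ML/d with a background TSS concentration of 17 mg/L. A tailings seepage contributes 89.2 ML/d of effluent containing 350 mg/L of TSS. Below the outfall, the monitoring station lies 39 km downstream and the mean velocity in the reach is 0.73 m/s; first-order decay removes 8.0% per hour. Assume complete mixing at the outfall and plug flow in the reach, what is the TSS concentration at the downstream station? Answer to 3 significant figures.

After mixing, C = (420.0·17.00 + 89.20·350.0) / 509.2 = 38360/509.2 = 75.33 mg/L.
Travel time t = 39·1000 / 0.73 = 53420 s = 14.84 h.
8.0%/h lost → k = −ln(1 − 0.08) = 0.08338 h⁻¹.
First-order decay: C = 75.33·exp(−k·t) = 75.33·0.2901 = 21.86 mg/L.

21.9 mg/L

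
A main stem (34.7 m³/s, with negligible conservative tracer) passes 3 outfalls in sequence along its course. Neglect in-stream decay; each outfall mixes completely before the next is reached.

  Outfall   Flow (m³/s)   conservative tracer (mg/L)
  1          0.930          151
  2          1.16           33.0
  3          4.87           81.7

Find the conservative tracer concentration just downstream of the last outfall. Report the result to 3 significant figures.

13.8 mg/L

After outfall 1: Q = 34.70 + 0.9300 = 35.63 m³/s; C = (34.70·0 + 0.9300·151.0)/35.63 = 3.941 mg/L.
After outfall 2: Q = 35.63 + 1.160 = 36.79 m³/s; C = (35.63·3.941 + 1.160·33.00)/36.79 = 4.858 mg/L.
After outfall 3: Q = 36.79 + 4.870 = 41.66 m³/s; C = (36.79·4.858 + 4.870·81.70)/41.66 = 13.84 mg/L.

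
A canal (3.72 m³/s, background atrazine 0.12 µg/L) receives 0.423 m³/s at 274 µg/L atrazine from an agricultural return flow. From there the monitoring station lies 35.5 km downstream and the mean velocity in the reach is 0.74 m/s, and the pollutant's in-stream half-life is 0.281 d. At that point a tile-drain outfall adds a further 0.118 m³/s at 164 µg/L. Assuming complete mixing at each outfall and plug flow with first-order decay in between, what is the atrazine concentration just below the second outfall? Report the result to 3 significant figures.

11.5 µg/L

Flow-weighted average: C = (3.720·0.1200 + 0.4230·274.0) / 4.143 = 116.3/4.143 = 28.08 µg/L; combined flow 4.143 m³/s.
Travel time t = 35.5·1000 / 0.74 = 47970 s = 13.33 h.
Half-life 0.281 d → k = ln 2 / 0.281 = 2.467 d⁻¹.
Applying C = C₀e^(−kt): 28.08 × 0.2542 = 7.139 µg/L.
Second outfall: C = (4.143·7.139 + 0.1180·164.0)/4.261 = 11.48 µg/L.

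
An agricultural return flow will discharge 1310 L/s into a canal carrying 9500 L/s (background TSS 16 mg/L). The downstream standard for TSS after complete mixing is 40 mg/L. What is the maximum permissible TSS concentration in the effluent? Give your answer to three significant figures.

214 mg/L

At the limit, (Qr·Cr + Qe·Cₑ)/(Qr + Qe) = 40:
Cₑ = (10810·40 − 9500·16.00) / 1310 = 214.0 mg/L.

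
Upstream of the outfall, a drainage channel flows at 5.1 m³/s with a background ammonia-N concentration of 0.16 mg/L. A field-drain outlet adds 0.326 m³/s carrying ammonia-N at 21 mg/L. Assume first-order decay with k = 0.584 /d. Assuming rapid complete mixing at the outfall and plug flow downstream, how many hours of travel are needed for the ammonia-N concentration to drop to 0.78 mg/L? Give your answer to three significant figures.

Mass balance: C = (5.100·0.1600 + 0.3260·21.00) / 5.426 = 7.662/5.426 = 1.412 mg/L.
1.412·exp(−k·t) = 0.78 → t = ln(1.412/0.78)/k = 87810 s = 24.39 h.

24.4 h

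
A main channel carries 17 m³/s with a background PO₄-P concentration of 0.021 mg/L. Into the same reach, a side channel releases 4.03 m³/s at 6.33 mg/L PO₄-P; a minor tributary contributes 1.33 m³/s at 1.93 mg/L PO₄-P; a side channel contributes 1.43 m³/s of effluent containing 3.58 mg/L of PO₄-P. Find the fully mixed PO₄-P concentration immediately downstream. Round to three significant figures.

Mixed concentration C = ΣQC/ΣQ = (17.00·0.02100 + 4.030·6.330 + 1.330·1.930 + 1.430·3.580) / 23.79 = 33.55/23.79 = 1.410 mg/L.

1.41 mg/L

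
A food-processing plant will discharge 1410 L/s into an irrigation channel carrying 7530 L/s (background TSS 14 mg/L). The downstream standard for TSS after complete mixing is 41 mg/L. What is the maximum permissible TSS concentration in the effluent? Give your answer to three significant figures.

185 mg/L

At the limit, (Qr·Cr + Qe·Cₑ)/(Qr + Qe) = 41:
Cₑ = (8940·41 − 7530·14.00) / 1410 = 185.2 mg/L.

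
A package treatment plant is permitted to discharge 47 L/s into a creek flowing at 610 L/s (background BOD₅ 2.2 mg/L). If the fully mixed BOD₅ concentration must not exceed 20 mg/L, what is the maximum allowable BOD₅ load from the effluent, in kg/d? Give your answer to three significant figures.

1020 kg/d

Mass balance at the limit: 610.0·2.200 + 47.00·Cₑ = 657.0·20 → Cₑ = 251.0 mg/L.
47.00 L/s = 0.04700 m³/s. Load = 0.04700 m³/s × 251.0 g/m³ × 86 400 s/d = 1019 kg/d.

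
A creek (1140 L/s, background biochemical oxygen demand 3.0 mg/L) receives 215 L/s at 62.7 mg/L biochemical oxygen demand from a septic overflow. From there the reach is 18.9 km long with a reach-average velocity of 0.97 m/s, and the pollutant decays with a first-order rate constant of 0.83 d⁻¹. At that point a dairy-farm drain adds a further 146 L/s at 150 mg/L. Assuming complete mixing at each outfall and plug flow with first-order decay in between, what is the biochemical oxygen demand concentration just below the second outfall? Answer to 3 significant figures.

Mixed concentration C = ΣQC/ΣQ = (1140·3.000 + 215.0·62.70) / 1355 = 16900/1355 = 12.47 mg/L; combined flow 1355 L/s.
Travel time t = 18.9·1000 / 0.97 = 19480 s = 5.412 h.
First-order decay: C = 12.47·exp(−k·t) = 12.47·0.8293 = 10.34 mg/L.
Second outfall: C = (1355·10.34 + 146.0·150.0)/1501 = 23.93 mg/L.

23.9 mg/L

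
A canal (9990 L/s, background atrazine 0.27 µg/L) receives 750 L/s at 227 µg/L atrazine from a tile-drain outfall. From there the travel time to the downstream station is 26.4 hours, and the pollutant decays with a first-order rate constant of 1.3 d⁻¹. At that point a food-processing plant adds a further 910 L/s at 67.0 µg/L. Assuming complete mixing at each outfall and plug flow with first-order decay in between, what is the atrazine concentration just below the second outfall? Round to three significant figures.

8.79 µg/L

Flow-weighted average: C = (9990·0.2700 + 750.0·227.0) / 10740 = 172900/10740 = 16.10 µg/L; combined flow 10740 L/s.
Applying C = C₀e^(−kt): 16.10 × 0.2393 = 3.854 µg/L.
At the second outfall, C = (10740·3.854 + 910.0·67.00) / (10740 + 910.0) = 8.786 µg/L.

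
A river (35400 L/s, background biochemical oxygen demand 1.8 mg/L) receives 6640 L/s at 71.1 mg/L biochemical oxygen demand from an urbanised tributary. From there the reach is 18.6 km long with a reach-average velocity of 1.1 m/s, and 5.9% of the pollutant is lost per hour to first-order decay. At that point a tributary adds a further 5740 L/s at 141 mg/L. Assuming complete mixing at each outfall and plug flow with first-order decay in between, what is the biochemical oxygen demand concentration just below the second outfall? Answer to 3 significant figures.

Mass balance: C = (35400·1.800 + 6640·71.10) / 42040 = 535800/42040 = 12.75 mg/L; combined flow 42040 L/s.
Travel time t = 18.6·1000 / 1.1 = 16910 s = 4.697 h.
5.9%/h lost → k = −ln(1 − 0.059) = 0.06081 h⁻¹.
First-order decay: C = 12.75·exp(−k·t) = 12.75·0.7515 = 9.579 mg/L.
At the second outfall, C = (42040·9.579 + 5740·141.0) / (42040 + 5740) = 25.37 mg/L.

25.4 mg/L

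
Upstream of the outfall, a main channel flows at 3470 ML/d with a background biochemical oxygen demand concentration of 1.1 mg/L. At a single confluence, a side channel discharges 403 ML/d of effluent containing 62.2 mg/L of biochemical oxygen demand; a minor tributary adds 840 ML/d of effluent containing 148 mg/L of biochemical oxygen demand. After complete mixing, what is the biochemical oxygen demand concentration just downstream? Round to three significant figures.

Mixed concentration C = ΣQC/ΣQ = (3470·1.100 + 403.0·62.20 + 840.0·148.0) / 4713 = 153200/4713 = 32.51 mg/L.

32.5 mg/L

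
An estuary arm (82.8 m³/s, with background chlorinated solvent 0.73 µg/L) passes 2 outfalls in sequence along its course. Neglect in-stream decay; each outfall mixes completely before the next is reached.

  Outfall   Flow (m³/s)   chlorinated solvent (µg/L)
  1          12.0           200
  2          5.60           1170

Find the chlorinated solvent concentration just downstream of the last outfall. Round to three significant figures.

89.8 µg/L

Below outfall 1: Q → 94.80 m³/s, C = (82.80·0.7300 + 12.00·200.0)/94.80 = 25.95 µg/L.
Below outfall 2: Q → 100.4 m³/s, C = (94.80·25.95 + 5.600·1170)/100.4 = 89.77 µg/L.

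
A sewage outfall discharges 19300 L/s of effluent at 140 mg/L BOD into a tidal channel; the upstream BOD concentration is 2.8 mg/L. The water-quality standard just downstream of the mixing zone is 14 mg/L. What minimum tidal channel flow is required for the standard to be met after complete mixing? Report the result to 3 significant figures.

217000 L/s

Set C_mix = 14: (Q·2.800 + 19300·140.0) / (Q + 19300) = 14
→ Q = 19300·(140.0 − 14)/(14 − 2.800) = 217100 L/s.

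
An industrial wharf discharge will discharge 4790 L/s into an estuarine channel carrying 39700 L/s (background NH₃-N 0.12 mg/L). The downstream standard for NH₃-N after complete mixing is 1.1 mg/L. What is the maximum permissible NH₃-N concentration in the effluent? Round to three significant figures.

9.22 mg/L

At the limit, (Qr·Cr + Qe·Cₑ)/(Qr + Qe) = 1.1:
Cₑ = (44490·1.1 − 39700·0.1200) / 4790 = 9.222 mg/L.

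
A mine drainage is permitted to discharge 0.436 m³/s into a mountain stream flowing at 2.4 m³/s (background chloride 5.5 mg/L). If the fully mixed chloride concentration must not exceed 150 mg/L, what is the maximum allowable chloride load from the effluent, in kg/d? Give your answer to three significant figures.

35600 kg/d

Mass balance at the limit: 2.400·5.500 + 0.4360·Cₑ = 2.836·150 → Cₑ = 945.4 mg/L.
Load = 0.4360 m³/s × 945.4 g/m³ × 86 400 s/d = 35610 kg/d.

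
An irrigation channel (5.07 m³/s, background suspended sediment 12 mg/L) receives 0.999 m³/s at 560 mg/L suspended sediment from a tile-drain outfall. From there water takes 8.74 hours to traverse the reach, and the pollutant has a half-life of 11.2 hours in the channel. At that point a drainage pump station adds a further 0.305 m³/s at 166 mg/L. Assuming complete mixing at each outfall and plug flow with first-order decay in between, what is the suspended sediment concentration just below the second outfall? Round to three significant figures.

64.6 mg/L

After mixing, C = (5.070·12.00 + 0.9990·560.0) / 6.069 = 620.3/6.069 = 102.2 mg/L; combined flow 6.069 m³/s.
Half-life 11.2 h → k = ln 2 / 11.2 = 0.06189 h⁻¹ = 1.485 d⁻¹.
Applying C = C₀e^(−kt): 102.2 × 0.5822 = 59.51 mg/L.
Second outfall: C = (6.069·59.51 + 0.3050·166.0)/6.374 = 64.60 mg/L.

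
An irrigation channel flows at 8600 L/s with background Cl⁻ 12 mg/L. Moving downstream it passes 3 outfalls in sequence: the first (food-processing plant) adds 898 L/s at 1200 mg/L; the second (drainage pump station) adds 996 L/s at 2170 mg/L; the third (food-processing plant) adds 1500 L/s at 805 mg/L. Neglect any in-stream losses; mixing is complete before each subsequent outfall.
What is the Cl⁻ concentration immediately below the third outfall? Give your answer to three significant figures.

After outfall 1: Q = 8600 + 898.0 = 9498 L/s; C = (8600·12.00 + 898.0·1200)/9498 = 124.3 mg/L.
After outfall 2: Q = 9498 + 996.0 = 10490 L/s; C = (9498·124.3 + 996.0·2170)/10490 = 318.5 mg/L.
After outfall 3: Q = 10490 + 1500 = 11990 L/s; C = (10490·318.5 + 1500·805.0)/11990 = 379.3 mg/L.

379 mg/L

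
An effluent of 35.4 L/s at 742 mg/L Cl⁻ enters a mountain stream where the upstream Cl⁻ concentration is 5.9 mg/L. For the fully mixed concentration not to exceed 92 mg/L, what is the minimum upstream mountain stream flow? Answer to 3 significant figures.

Set C_mix = 92: (Q·5.900 + 35.40·742.0) / (Q + 35.40) = 92
→ Q = 35.40·(742.0 − 92)/(92 − 5.900) = 267.2 L/s.

267 L/s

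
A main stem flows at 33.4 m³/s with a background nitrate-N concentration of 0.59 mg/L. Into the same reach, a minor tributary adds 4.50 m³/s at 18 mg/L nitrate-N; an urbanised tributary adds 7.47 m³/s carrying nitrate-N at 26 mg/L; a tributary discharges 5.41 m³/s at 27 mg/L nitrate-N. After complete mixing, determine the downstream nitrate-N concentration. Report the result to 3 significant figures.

8.68 mg/L

Flow-weighted average: C = (33.40·0.5900 + 4.500·18.00 + 7.470·26.00 + 5.410·27.00) / 50.78 = 441.0/50.78 = 8.684 mg/L.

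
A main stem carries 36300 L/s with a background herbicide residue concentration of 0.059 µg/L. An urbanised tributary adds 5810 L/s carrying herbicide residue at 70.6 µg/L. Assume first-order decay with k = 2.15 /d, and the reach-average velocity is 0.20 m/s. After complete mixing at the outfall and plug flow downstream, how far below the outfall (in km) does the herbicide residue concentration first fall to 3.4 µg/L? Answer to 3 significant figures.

8.50 km

Conservation of mass: C = (36300·0.05900 + 5810·70.60) / 42110 = 412300/42110 = 9.792 µg/L.
Set 9.792·exp(−k·t) = 3.4 → t = ln(9.792/3.4)/k = 42510 s = 11.81 h.
Distance = v·t = 0.20·42510 = 8501 m = 8.501 km.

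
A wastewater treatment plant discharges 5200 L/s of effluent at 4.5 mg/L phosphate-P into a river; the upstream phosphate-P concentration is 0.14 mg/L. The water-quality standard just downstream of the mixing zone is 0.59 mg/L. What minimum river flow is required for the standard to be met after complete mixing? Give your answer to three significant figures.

Set C_mix = 0.59: (Q·0.1400 + 5200·4.500) / (Q + 5200) = 0.59
→ Q = 5200·(4.500 − 0.59)/(0.59 − 0.1400) = 45180 L/s.

45200 L/s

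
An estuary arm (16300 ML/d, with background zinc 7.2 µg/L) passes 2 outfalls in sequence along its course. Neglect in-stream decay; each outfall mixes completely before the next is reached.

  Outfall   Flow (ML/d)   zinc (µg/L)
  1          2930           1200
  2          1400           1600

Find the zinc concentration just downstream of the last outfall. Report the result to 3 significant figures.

Below outfall 1: Q → 19230 ML/d, C = (16300·7.200 + 2930·1200)/19230 = 188.9 µg/L.
Below outfall 2: Q → 20630 ML/d, C = (19230·188.9 + 1400·1600)/20630 = 284.7 µg/L.

285 µg/L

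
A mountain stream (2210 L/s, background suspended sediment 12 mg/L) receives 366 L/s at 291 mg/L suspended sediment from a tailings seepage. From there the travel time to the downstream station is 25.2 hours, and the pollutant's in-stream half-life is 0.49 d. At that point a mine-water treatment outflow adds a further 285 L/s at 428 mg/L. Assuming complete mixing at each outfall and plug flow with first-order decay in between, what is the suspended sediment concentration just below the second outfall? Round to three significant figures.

53.2 mg/L

Conservation of mass: C = (2210·12.00 + 366.0·291.0) / 2576 = 133000/2576 = 51.64 mg/L; combined flow 2576 L/s.
Half-life 0.49 d → k = ln 2 / 0.49 = 1.415 d⁻¹.
First-order decay: C = 51.64·exp(−k·t) = 51.64·0.2264 = 11.69 mg/L.
Second outfall: C = (2576·11.69 + 285.0·428.0)/2861 = 53.16 mg/L.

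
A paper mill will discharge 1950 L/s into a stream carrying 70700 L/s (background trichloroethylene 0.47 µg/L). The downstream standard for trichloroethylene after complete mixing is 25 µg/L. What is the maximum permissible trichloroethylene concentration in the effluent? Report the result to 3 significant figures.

914 µg/L

At the limit, (Qr·Cr + Qe·Cₑ)/(Qr + Qe) = 25:
Cₑ = (72650·25 − 70700·0.4700) / 1950 = 914.4 µg/L.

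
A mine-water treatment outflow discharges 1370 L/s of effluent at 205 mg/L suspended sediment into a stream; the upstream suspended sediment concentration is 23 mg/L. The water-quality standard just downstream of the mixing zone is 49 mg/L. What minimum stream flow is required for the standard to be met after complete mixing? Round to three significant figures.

Set C_mix = 49: (Q·23.00 + 1370·205.0) / (Q + 1370) = 49
→ Q = 1370·(205.0 − 49)/(49 − 23.00) = 8220 L/s.

8220 L/s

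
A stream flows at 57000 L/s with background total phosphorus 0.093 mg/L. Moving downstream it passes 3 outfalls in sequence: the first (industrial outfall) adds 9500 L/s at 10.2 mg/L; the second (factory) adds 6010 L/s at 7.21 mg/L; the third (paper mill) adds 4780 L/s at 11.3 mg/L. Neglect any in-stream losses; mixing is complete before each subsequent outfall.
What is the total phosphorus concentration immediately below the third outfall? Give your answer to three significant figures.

2.58 mg/L

After outfall 1: Q = 57000 + 9500 = 66500 L/s; C = (57000·0.09300 + 9500·10.20)/66500 = 1.537 mg/L.
After outfall 2: Q = 66500 + 6010 = 72510 L/s; C = (66500·1.537 + 6010·7.210)/72510 = 2.007 mg/L.
After outfall 3: Q = 72510 + 4780 = 77290 L/s; C = (72510·2.007 + 4780·11.30)/77290 = 2.582 mg/L.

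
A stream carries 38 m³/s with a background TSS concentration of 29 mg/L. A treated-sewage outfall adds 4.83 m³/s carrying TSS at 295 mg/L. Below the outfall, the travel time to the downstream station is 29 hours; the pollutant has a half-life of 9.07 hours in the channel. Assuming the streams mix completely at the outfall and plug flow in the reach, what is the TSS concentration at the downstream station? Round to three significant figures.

6.43 mg/L

Conservation of mass: C = (38.00·29.00 + 4.830·295.0) / 42.83 = 2527/42.83 = 59.00 mg/L.
Half-life 9.07 h → k = ln 2 / 9.07 = 0.07642 h⁻¹ = 1.834 d⁻¹.
Decay over the reach: 59.00·exp(−kt) = 59.00·0.1090 = 6.432 mg/L.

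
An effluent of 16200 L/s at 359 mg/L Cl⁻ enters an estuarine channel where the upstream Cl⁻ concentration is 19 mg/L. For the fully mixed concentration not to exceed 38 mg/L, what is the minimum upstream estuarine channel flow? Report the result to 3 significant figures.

274000 L/s

Set C_mix = 38: (Q·19.00 + 16200·359.0) / (Q + 16200) = 38
→ Q = 16200·(359.0 − 38)/(38 − 19.00) = 273700 L/s.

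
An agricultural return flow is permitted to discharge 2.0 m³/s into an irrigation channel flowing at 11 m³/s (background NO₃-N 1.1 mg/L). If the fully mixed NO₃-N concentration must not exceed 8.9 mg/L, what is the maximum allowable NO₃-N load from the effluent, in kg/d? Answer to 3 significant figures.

8950 kg/d

Mass balance at the limit: 11.00·1.100 + 2.000·Cₑ = 13.00·8.9 → Cₑ = 51.80 mg/L.
Load = 2.000 m³/s × 51.80 g/m³ × 86 400 s/d = 8951 kg/d.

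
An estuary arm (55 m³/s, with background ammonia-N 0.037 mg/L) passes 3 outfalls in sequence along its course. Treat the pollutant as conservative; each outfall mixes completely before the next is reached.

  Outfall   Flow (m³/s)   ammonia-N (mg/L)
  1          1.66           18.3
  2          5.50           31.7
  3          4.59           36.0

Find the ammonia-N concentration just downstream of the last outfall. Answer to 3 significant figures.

Outfall 1: combined Q = 56.66 m³/s; C = (55.00·0.03700 + 1.660·18.30)/56.66 = 0.5721 mg/L.
Outfall 2: combined Q = 62.16 m³/s; C = (56.66·0.5721 + 5.500·31.70)/62.16 = 3.326 mg/L.
Outfall 3: combined Q = 66.75 m³/s; C = (62.16·3.326 + 4.590·36.00)/66.75 = 5.573 mg/L.

5.57 mg/L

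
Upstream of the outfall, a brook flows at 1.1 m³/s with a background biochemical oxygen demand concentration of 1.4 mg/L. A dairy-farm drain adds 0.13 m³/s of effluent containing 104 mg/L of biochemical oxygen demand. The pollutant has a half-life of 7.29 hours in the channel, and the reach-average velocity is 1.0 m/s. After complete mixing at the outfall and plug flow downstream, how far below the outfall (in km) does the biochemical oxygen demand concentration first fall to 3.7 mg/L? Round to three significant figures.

Mixed concentration C = ΣQC/ΣQ = (1.100·1.400 + 0.1300·104.0) / 1.230 = 15.06/1.230 = 12.24 mg/L.
Half-life 7.29 h → k = ln 2 / 7.29 = 0.09508 h⁻¹ = 2.282 d⁻¹.
Set 12.24·exp(−k·t) = 3.7 → t = ln(12.24/3.7)/k = 45310 s = 12.59 h.
Distance = v·t = 1.0·45310 = 45310 m = 45.31 km.

45.3 km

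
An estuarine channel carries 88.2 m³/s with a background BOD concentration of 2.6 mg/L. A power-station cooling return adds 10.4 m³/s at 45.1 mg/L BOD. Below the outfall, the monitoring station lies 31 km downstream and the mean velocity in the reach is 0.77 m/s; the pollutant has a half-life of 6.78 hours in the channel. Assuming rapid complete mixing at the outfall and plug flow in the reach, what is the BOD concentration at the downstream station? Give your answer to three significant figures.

2.26 mg/L

Mixed concentration C = ΣQC/ΣQ = (88.20·2.600 + 10.40·45.10) / 98.60 = 698.4/98.60 = 7.083 mg/L.
Travel time t = 31·1000 / 0.77 = 40260 s = 11.18 h.
Half-life 6.78 h → k = ln 2 / 6.78 = 0.1022 h⁻¹ = 2.454 d⁻¹.
Decay over the reach: 7.083·exp(−kt) = 7.083·0.3188 = 2.258 mg/L.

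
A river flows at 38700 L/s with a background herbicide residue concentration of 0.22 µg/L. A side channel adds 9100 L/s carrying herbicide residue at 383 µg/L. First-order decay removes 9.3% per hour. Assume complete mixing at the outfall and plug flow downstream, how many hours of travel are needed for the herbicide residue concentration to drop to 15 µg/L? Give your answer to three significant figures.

16.2 h

Mixed concentration C = ΣQC/ΣQ = (38700·0.2200 + 9100·383.0) / 47800 = 3494000/47800 = 73.09 µg/L.
9.3%/h lost → k = −ln(1 − 0.093) = 0.09761 h⁻¹.
73.09·exp(−k·t) = 15 → t = ln(73.09/15)/k = 58410 s = 16.22 h.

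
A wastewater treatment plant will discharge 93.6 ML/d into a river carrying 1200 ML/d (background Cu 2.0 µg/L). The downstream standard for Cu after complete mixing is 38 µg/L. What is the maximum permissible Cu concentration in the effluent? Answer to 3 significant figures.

500 µg/L

At the limit, (Qr·Cr + Qe·Cₑ)/(Qr + Qe) = 38:
Cₑ = (1294·38 − 1200·2.000) / 93.60 = 499.5 µg/L.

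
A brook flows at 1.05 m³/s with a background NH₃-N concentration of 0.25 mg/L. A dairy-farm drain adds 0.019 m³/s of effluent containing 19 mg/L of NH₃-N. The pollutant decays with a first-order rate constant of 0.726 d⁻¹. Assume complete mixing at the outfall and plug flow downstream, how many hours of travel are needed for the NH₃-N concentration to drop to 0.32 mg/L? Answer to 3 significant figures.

Mixed concentration C = ΣQC/ΣQ = (1.050·0.2500 + 0.01900·19.00) / 1.069 = 0.6235/1.069 = 0.5833 mg/L.
0.5833·exp(−k·t) = 0.32 → t = ln(0.5833/0.32)/k = 71440 s = 19.84 h.

19.8 h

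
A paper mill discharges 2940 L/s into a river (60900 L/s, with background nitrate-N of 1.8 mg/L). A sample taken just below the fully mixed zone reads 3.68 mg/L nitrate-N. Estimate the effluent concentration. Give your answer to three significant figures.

42.6 mg/L

Mass balance: 60900·1.800 + 2940·Cₑ = 63840·3.680
→ Cₑ = (63840·3.680 − 60900·1.800) / 2940 = 42.62 mg/L.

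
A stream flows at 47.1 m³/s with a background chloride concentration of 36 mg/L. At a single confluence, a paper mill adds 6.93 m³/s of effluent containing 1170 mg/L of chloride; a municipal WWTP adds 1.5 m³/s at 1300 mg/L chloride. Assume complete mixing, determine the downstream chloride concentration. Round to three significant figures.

Flow-weighted average: C = (47.10·36.00 + 6.930·1170 + 1.500·1300) / 55.53 = 11750/55.53 = 211.7 mg/L.

212 mg/L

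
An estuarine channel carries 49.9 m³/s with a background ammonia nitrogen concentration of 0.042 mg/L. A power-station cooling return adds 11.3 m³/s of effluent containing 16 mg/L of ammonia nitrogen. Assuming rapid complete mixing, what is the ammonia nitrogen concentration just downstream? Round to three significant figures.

Flow-weighted average: C = (49.90·0.04200 + 11.30·16.00) / 61.20 = 182.9/61.20 = 2.988 mg/L.

2.99 mg/L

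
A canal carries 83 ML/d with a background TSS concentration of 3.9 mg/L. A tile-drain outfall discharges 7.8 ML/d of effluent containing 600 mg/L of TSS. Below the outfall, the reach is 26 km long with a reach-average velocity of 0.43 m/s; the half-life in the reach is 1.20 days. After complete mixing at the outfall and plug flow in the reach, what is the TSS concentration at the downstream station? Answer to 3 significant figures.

36.8 mg/L

Mass balance: C = (83.00·3.900 + 7.800·600.0) / 90.80 = 5004/90.80 = 55.11 mg/L.
Travel time t = 26·1000 / 0.43 = 60470 s = 16.80 h.
Half-life 1.20 d → k = ln 2 / 1.20 = 0.5776 d⁻¹.
Applying C = C₀e^(−kt): 55.11 × 0.6675 = 36.78 mg/L.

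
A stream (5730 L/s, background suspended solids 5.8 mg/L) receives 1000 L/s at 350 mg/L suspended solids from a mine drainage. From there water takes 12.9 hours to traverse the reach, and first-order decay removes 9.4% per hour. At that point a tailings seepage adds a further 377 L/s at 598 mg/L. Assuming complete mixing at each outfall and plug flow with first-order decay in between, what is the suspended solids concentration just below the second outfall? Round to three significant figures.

46.8 mg/L

Conservation of mass: C = (5730·5.800 + 1000·350.0) / 6730 = 383200/6730 = 56.94 mg/L; combined flow 6730 L/s.
9.4%/h lost → k = −ln(1 − 0.094) = 0.09872 h⁻¹.
After decay, C = 56.94 × e^(−kt) = 56.94 × 0.2799 = 15.94 mg/L.
Second outfall: C = (6730·15.94 + 377.0·598.0)/7107 = 46.81 mg/L.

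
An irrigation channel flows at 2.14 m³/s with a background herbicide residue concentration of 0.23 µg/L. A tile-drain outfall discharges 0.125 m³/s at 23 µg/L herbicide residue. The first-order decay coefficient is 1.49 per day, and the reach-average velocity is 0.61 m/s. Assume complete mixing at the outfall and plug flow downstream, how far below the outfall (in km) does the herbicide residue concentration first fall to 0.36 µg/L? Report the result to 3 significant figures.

After mixing, C = (2.140·0.2300 + 0.1250·23.00) / 2.265 = 3.367/2.265 = 1.487 µg/L.
Set 1.487·exp(−k·t) = 0.36 → t = ln(1.487/0.36)/k = 82230 s = 22.84 h.
Distance = v·t = 0.61·82230 = 50160 m = 50.16 km.

50.2 km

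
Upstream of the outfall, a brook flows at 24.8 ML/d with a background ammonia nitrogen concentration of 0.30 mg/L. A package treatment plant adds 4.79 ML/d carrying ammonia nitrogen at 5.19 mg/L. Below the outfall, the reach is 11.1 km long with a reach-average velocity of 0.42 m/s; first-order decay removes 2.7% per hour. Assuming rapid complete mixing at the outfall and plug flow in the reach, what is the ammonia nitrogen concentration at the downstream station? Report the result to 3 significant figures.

0.893 mg/L

After mixing, C = (24.80·0.3000 + 4.790·5.190) / 29.59 = 32.30/29.59 = 1.092 mg/L.
Travel time t = 11.1·1000 / 0.42 = 26430 s = 7.341 h.
2.7%/h lost → k = −ln(1 − 0.027) = 0.02737 h⁻¹.
Applying C = C₀e^(−kt): 1.092 × 0.8180 = 0.8929 mg/L.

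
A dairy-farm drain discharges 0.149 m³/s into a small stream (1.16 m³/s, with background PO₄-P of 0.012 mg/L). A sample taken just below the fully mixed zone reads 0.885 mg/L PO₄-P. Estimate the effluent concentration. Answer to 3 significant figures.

Mass balance: 1.160·0.01200 + 0.1490·Cₑ = 1.309·0.8850
→ Cₑ = (1.309·0.8850 − 1.160·0.01200) / 0.1490 = 7.682 mg/L.

7.68 mg/L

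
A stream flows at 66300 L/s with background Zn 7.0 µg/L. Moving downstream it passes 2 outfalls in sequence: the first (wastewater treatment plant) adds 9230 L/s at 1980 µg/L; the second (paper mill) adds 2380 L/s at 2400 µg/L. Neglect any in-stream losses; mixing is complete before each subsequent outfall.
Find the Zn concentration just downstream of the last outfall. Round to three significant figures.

314 µg/L

Below outfall 1: Q → 75530 L/s, C = (66300·7.000 + 9230·1980)/75530 = 248.1 µg/L.
Below outfall 2: Q → 77910 L/s, C = (75530·248.1 + 2380·2400)/77910 = 313.8 µg/L.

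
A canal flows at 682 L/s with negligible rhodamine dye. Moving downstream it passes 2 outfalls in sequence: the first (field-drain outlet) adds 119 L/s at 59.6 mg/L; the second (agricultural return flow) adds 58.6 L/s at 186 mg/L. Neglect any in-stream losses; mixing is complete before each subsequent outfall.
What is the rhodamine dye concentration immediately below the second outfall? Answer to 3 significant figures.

20.9 mg/L

After outfall 1: Q = 682.0 + 119.0 = 801.0 L/s; C = (682.0·0 + 119.0·59.60)/801.0 = 8.854 mg/L.
After outfall 2: Q = 801.0 + 58.60 = 859.6 L/s; C = (801.0·8.854 + 58.60·186.0)/859.6 = 20.93 mg/L.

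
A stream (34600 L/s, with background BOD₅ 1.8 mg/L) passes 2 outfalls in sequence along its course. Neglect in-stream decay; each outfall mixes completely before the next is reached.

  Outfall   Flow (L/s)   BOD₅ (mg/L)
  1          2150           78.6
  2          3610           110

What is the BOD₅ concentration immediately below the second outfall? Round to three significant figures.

Below outfall 1: Q → 36750 L/s, C = (34600·1.800 + 2150·78.60)/36750 = 6.293 mg/L.
Below outfall 2: Q → 40360 L/s, C = (36750·6.293 + 3610·110.0)/40360 = 15.57 mg/L.

15.6 mg/L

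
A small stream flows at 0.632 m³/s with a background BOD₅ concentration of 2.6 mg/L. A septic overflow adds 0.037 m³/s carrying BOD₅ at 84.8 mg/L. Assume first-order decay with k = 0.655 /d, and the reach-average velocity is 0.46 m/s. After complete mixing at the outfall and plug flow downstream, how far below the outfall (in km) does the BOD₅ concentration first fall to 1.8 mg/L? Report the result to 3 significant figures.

Flow-weighted average: C = (0.6320·2.600 + 0.03700·84.80) / 0.6690 = 4.781/0.6690 = 7.146 mg/L.
Set 7.146·exp(−k·t) = 1.8 → t = ln(7.146/1.8)/k = 181900 s = 50.52 h.
Distance = v·t = 0.46·181900 = 83660 m = 83.66 km.

83.7 km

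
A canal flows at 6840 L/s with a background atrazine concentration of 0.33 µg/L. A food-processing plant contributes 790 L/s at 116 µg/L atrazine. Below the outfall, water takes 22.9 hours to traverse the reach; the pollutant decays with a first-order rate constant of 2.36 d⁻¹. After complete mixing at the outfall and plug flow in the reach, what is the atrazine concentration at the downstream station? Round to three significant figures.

Mass balance: C = (6840·0.3300 + 790.0·116.0) / 7630 = 93900/7630 = 12.31 µg/L.
First-order decay: C = 12.31·exp(−k·t) = 12.31·0.1052 = 1.295 µg/L.

1.29 µg/L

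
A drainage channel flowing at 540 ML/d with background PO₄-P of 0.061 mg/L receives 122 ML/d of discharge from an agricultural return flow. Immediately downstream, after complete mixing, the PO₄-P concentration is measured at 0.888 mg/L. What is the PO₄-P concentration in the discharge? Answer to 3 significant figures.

4.55 mg/L

Mass balance: 540.0·0.06100 + 122.0·Cₑ = 662.0·0.8880
→ Cₑ = (662.0·0.8880 − 540.0·0.06100) / 122.0 = 4.548 mg/L.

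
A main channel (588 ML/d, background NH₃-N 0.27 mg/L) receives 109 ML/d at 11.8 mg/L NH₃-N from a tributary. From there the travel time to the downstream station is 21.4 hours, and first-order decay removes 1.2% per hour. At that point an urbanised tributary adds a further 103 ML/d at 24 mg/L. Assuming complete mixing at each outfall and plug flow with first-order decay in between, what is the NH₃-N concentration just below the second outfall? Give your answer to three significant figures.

4.48 mg/L

Flow-weighted average: C = (588.0·0.2700 + 109.0·11.80) / 697.0 = 1445/697.0 = 2.073 mg/L; combined flow 697.0 ML/d.
1.2%/h lost → k = −ln(1 − 0.012) = 0.01207 h⁻¹.
After decay, C = 2.073 × e^(−kt) = 2.073 × 0.7723 = 1.601 mg/L.
At the second outfall, C = (697.0·1.601 + 103.0·24.00) / (697.0 + 103.0) = 4.485 mg/L.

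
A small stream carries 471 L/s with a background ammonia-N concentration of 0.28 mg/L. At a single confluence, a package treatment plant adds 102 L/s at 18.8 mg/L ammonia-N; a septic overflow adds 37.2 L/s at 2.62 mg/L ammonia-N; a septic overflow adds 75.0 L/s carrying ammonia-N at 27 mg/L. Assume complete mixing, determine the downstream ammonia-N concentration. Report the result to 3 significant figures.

After mixing, C = (471.0·0.2800 + 102.0·18.80 + 37.20·2.620 + 75.00·27.00) / 685.2 = 4172/685.2 = 6.089 mg/L.

6.09 mg/L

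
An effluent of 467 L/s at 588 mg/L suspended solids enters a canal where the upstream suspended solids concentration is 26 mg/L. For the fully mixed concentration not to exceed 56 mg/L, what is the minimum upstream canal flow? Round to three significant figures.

8280 L/s

Set C_mix = 56: (Q·26.00 + 467.0·588.0) / (Q + 467.0) = 56
→ Q = 467.0·(588.0 − 56)/(56 − 26.00) = 8281 L/s.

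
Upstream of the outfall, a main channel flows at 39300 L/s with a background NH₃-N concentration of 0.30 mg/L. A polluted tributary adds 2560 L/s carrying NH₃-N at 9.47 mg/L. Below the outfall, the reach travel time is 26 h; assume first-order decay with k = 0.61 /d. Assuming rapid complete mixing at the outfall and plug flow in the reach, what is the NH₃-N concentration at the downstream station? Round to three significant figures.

Mixed concentration C = ΣQC/ΣQ = (39300·0.3000 + 2560·9.470) / 41860 = 36030/41860 = 0.8608 mg/L.
Decay over the reach: 0.8608·exp(−kt) = 0.8608·0.5164 = 0.4445 mg/L.

0.445 mg/L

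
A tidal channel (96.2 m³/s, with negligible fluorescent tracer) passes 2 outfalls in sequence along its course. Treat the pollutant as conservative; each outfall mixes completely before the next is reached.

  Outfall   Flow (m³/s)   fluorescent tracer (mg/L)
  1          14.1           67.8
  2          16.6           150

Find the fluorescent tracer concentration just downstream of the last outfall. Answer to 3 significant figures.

Below outfall 1: Q → 110.3 m³/s, C = (96.20·0 + 14.10·67.80)/110.3 = 8.667 mg/L.
Below outfall 2: Q → 126.9 m³/s, C = (110.3·8.667 + 16.60·150.0)/126.9 = 27.16 mg/L.

27.2 mg/L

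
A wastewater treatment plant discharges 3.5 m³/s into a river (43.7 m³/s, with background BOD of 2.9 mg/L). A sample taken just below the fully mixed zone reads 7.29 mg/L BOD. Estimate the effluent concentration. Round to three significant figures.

Mass balance: 43.70·2.900 + 3.500·Cₑ = 47.20·7.290
→ Cₑ = (47.20·7.290 − 43.70·2.900) / 3.500 = 62.10 mg/L.

62.1 mg/L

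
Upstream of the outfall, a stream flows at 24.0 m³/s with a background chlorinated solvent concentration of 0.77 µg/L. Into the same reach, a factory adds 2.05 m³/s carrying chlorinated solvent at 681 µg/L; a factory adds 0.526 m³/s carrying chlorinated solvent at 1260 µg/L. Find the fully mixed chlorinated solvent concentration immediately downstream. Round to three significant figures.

78.2 µg/L

Mixed concentration C = ΣQC/ΣQ = (24.00·0.7700 + 2.050·681.0 + 0.5260·1260) / 26.58 = 2077/26.58 = 78.16 µg/L.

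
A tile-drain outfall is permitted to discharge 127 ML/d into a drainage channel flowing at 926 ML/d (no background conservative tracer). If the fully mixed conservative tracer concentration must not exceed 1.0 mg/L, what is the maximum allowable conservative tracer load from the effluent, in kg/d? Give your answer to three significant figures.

Mass balance at the limit: 926.0·0 + 127.0·Cₑ = 1053·1.0 → Cₑ = 8.291 mg/L.
127.0 ML/d = 1.470 m³/s. Load = 1.470 m³/s × 8.291 g/m³ × 86 400 s/d = 1053 kg/d.

1050 kg/d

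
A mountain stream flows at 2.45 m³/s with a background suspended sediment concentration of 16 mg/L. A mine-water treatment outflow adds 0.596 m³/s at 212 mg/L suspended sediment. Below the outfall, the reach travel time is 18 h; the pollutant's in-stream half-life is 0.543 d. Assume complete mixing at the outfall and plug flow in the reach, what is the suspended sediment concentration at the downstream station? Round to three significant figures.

20.9 mg/L

Mixed concentration C = ΣQC/ΣQ = (2.450·16.00 + 0.5960·212.0) / 3.046 = 165.6/3.046 = 54.35 mg/L.
Half-life 0.543 d → k = ln 2 / 0.543 = 1.277 d⁻¹.
First-order decay: C = 54.35·exp(−k·t) = 54.35·0.3839 = 20.86 mg/L.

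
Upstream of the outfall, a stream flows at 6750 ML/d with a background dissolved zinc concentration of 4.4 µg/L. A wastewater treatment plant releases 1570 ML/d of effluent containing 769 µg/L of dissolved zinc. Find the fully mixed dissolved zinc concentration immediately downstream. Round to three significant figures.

Mixed concentration C = ΣQC/ΣQ = (6750·4.400 + 1570·769.0) / 8320 = 1237000/8320 = 148.7 µg/L.

149 µg/L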